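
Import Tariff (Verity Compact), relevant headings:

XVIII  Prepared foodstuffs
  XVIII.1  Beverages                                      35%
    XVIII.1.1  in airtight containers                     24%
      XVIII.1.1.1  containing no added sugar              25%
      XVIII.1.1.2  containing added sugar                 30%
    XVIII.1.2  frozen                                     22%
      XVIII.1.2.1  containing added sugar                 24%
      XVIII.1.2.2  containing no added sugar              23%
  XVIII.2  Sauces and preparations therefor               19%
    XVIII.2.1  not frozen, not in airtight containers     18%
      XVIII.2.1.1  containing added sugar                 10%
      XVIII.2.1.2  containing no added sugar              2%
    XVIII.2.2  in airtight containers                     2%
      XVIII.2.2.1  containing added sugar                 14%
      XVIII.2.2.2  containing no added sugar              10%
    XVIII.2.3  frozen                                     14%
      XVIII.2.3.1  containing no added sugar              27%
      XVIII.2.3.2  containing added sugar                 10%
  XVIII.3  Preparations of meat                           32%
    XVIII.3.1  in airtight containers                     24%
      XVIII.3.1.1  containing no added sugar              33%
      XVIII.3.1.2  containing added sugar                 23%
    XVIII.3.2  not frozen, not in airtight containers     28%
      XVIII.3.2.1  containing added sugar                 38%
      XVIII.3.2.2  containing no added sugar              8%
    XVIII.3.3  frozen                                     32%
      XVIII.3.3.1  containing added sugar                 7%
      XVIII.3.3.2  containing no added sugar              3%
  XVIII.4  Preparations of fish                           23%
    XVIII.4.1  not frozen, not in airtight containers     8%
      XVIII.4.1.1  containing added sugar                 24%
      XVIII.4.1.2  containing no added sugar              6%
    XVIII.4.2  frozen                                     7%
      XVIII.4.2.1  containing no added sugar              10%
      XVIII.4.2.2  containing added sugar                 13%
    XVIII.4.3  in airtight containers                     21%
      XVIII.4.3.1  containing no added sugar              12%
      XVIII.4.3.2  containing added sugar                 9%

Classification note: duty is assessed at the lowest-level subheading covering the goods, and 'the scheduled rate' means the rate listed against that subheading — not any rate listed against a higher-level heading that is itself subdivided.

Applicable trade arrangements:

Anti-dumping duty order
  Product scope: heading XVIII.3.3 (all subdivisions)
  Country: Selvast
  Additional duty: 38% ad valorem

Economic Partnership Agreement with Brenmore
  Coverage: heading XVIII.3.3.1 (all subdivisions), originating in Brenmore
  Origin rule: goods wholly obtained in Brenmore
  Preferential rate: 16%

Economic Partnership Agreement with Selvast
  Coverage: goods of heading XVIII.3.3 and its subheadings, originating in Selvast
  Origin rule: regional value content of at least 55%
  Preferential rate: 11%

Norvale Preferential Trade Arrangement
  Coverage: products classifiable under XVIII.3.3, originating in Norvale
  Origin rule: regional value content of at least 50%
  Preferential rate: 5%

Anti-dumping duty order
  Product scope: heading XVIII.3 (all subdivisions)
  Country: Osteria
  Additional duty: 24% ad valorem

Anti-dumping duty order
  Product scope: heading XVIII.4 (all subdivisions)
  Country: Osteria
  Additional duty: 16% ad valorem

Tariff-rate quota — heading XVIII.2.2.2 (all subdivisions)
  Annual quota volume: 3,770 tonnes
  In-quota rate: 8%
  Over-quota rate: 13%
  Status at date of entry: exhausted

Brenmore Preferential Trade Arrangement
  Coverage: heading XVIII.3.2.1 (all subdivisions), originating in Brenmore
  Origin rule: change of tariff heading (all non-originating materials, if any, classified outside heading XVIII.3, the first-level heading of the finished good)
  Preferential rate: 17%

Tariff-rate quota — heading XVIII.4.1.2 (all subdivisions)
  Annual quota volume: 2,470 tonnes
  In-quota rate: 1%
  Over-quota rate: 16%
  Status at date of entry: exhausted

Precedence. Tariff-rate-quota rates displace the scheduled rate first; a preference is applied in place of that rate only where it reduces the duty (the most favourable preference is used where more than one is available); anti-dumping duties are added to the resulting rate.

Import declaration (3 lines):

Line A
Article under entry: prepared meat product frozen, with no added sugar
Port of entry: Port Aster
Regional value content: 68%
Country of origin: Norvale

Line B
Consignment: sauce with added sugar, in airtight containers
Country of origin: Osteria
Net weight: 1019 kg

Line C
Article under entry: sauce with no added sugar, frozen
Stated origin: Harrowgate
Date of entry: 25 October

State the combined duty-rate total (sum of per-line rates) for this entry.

Line A: prepared meat product → XVIII.3; frozen → XVIII.3.3; with no added sugar → XVIII.3.3.2. Scheduled 3%. Norvale agreement on XVIII.3.3: RVC ≥ 50% → 5% available; preference 5% not lower than 3% → no reduction. → 3%.
Line B: sauce → XVIII.2; in airtight containers → XVIII.2.2; with added sugar → XVIII.2.2.1. Scheduled 14%. No special measure applies. → 14%.
Line C: sauce → XVIII.2; frozen → XVIII.2.3; with no added sugar → XVIII.2.3.1. Scheduled 27%. No special measure applies. → 27%.
Sum: 3% + 14% + 27% = 44%.

44%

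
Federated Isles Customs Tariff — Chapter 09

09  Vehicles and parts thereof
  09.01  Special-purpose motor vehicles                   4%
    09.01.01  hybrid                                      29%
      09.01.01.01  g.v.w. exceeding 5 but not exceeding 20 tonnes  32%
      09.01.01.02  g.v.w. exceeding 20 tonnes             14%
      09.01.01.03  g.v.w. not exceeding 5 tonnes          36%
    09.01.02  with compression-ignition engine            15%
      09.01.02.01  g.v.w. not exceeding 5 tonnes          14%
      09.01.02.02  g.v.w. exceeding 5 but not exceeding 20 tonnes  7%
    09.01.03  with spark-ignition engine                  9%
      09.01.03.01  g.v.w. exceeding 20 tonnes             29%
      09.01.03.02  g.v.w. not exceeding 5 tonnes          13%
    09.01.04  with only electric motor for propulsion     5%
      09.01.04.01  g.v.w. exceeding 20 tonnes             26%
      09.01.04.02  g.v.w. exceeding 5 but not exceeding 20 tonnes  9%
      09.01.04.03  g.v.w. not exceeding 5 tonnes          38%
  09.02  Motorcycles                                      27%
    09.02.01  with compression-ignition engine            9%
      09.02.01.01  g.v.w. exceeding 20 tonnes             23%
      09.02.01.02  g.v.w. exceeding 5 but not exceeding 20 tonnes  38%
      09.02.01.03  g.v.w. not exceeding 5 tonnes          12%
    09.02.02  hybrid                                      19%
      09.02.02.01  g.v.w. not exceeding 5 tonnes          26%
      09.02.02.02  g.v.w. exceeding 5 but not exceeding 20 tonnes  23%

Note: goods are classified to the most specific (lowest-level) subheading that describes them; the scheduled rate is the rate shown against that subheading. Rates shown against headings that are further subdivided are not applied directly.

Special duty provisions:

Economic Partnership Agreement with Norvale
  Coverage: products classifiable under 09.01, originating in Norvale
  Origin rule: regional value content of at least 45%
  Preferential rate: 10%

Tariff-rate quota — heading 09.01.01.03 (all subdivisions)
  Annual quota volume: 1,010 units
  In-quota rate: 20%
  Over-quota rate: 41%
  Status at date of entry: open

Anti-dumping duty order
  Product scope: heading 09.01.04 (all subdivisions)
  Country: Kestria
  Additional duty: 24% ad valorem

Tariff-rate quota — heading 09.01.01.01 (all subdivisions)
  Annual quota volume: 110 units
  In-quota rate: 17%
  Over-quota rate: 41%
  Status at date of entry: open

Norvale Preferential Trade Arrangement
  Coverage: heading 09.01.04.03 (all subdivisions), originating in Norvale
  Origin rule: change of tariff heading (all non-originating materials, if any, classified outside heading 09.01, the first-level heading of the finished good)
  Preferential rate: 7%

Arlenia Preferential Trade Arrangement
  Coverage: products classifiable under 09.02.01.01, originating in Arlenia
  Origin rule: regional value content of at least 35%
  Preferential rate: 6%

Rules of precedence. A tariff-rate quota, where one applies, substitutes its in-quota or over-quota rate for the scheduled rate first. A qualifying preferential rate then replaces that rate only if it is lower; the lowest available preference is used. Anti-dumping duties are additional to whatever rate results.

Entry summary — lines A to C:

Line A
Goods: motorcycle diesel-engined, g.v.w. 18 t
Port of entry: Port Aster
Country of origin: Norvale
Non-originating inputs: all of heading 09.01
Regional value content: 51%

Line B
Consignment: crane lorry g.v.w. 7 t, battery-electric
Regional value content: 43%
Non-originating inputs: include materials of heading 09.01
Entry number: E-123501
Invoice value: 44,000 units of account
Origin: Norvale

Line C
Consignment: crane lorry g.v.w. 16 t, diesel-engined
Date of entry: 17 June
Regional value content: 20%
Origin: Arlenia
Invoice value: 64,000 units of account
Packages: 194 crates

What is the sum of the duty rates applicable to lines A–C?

54%

Line A: motorcycle → 09.02; diesel-engined → 09.02.01; g.v.w. 18 t → 09.02.01.02. Scheduled 38%. Norvale agreement on 09.01: 09.02.01.02 not covered; Norvale agreement on 09.01.04.03: 09.02.01.02 not covered. → 38%.
Line B: crane lorry → 09.01; battery-electric → 09.01.04; g.v.w. 7 t → 09.01.04.02. Scheduled 9%. Norvale agreement on 09.01: RVC < 45%; Norvale agreement on 09.01.04.03: 09.01.04.02 not covered. → 9%.
Line C: crane lorry → 09.01; diesel-engined → 09.01.02; g.v.w. 16 t → 09.01.02.02. Scheduled 7%. Arlenia agreement on 09.02.01.01: 09.01.02.02 not covered. → 7%.
Sum: 38% + 9% + 7% = 54%.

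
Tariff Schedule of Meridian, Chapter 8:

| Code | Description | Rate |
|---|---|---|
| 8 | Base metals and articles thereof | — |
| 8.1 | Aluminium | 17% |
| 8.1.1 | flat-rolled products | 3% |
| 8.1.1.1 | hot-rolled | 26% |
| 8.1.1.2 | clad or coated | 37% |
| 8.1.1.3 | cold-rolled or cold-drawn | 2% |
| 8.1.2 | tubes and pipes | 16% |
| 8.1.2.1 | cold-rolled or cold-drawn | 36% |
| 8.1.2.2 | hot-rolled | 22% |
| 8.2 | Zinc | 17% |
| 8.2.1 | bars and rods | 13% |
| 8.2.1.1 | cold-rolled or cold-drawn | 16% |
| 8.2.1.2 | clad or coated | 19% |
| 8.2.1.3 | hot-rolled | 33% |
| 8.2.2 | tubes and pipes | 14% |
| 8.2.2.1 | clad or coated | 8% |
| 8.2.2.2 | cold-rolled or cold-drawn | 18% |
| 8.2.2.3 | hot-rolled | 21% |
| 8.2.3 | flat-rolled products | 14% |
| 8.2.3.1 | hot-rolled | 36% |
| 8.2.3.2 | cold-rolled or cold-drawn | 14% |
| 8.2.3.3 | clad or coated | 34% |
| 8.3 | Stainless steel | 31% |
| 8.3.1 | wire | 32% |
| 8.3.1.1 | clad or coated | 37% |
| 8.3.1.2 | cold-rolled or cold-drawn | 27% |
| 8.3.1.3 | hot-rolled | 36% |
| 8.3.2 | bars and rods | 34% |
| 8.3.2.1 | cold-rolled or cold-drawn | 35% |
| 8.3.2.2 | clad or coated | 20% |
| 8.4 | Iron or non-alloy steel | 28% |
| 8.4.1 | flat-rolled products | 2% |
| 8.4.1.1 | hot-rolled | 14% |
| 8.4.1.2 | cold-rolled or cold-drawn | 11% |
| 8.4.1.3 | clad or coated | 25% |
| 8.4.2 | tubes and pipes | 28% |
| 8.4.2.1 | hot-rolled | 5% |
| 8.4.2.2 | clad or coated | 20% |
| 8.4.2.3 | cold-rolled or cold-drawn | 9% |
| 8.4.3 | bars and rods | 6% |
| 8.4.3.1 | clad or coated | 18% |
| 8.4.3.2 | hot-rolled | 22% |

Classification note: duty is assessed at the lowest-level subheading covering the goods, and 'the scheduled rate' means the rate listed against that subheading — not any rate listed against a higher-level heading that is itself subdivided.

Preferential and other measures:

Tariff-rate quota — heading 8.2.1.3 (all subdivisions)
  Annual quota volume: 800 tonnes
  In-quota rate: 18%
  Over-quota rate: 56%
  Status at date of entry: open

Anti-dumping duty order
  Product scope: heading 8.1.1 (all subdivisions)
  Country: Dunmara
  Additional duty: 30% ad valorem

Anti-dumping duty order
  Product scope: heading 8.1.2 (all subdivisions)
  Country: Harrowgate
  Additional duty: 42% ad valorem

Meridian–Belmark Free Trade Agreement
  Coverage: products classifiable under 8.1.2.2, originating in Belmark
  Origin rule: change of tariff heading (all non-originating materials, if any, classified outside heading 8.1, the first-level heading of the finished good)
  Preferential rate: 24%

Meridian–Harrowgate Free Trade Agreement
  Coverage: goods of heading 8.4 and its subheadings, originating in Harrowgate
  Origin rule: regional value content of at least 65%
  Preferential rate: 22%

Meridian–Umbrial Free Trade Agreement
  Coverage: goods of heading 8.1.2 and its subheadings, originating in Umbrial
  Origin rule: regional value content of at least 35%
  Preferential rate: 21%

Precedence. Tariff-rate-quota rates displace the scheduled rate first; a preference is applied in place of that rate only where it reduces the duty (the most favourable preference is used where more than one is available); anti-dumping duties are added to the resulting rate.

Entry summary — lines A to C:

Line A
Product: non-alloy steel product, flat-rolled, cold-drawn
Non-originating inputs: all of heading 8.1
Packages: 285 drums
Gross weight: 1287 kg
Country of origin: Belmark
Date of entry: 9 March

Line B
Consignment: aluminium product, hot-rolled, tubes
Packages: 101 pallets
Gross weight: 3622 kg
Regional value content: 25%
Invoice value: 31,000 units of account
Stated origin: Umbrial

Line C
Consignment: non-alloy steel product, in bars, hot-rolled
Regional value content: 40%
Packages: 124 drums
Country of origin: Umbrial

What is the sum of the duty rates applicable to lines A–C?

55%

Line A: non-alloy steel → 8.4; flat-rolled → 8.4.1; cold-drawn → 8.4.1.2. Scheduled 11%. Belmark agreement on 8.1.2.2: 8.4.1.2 not covered. → 11%.
Line B: aluminium → 8.1; tubes → 8.1.2; hot-rolled → 8.1.2.2. Scheduled 22%. Umbrial agreement on 8.1.2: RVC < 35%. → 22%.
Line C: non-alloy steel → 8.4; in bars → 8.4.3; hot-rolled → 8.4.3.2. Scheduled 22%. Umbrial agreement on 8.1.2: 8.4.3.2 not covered. → 22%.
Sum: 11% + 22% + 22% = 55%.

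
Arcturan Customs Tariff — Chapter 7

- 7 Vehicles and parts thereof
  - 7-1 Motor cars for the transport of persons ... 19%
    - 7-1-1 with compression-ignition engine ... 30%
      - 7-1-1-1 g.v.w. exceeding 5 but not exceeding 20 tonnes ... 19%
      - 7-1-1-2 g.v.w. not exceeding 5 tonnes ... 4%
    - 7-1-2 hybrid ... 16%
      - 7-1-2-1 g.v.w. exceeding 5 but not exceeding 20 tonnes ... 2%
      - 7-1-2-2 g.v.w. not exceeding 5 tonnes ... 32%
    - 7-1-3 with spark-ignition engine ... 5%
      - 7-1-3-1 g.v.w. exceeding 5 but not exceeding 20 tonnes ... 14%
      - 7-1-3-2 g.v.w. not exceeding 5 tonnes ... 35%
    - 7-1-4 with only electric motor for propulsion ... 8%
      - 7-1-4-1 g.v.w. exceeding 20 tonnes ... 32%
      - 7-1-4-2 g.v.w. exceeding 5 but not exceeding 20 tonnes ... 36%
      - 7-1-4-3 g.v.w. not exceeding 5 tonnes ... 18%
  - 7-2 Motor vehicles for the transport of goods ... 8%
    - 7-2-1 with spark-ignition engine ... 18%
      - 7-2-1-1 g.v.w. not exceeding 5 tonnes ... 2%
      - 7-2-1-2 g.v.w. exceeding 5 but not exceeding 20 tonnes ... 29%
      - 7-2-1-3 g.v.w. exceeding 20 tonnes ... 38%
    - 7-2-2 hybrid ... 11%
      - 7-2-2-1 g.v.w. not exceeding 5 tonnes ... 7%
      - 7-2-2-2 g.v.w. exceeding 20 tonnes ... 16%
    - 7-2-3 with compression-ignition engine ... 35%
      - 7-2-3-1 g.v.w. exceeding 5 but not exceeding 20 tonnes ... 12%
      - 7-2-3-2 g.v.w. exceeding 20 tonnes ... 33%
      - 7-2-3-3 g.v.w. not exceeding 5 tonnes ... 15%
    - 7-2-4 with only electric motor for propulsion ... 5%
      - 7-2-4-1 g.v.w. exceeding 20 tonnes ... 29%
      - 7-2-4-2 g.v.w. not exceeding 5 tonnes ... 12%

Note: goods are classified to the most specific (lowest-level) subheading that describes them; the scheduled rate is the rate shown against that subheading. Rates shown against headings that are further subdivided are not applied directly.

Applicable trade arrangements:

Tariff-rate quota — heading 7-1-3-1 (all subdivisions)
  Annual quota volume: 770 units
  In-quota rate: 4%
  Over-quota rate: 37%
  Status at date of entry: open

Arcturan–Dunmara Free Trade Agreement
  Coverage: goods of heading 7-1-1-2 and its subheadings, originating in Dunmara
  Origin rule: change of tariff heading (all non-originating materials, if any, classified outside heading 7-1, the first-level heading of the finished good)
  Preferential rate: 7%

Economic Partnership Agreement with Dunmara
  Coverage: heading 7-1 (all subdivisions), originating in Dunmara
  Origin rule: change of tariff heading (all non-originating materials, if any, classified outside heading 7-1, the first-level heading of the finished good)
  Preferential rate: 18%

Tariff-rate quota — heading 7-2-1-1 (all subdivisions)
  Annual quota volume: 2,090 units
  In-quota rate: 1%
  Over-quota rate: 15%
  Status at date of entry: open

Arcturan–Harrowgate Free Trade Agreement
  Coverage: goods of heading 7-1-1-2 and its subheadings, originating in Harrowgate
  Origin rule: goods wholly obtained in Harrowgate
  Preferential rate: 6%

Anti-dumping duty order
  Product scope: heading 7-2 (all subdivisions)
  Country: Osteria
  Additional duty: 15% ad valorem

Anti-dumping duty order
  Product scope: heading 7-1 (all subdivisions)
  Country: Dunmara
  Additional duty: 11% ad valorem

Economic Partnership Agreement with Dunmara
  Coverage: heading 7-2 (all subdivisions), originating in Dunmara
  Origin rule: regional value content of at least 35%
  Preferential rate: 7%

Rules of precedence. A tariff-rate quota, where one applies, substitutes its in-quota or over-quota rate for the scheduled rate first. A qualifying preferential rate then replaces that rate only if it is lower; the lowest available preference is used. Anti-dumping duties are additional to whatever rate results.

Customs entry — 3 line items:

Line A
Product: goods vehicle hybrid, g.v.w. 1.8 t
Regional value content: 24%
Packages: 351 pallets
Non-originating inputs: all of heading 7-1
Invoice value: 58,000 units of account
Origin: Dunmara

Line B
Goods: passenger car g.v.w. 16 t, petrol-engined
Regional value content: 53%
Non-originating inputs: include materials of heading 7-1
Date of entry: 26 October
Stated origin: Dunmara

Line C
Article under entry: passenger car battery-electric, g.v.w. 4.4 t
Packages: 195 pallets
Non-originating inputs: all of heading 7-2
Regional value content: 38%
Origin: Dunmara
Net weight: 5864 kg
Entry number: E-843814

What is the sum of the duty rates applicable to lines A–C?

Line A: goods vehicle → 7-2; hybrid → 7-2-2; g.v.w. 1.8 t → 7-2-2-1. Scheduled 7%. Dunmara agreement on 7-1-1-2: 7-2-2-1 not covered; Dunmara agreement on 7-1: 7-2-2-1 not covered; Dunmara agreement on 7-2: RVC < 35%. → 7%.
Line B: passenger car → 7-1; petrol-engined → 7-1-3; g.v.w. 16 t → 7-1-3-1. Scheduled 14%. quota on 7-1-3-1 open → in-quota 4%; Dunmara agreement on 7-1-1-2: 7-1-3-1 not covered; Dunmara agreement on 7-1: CTH not met; Dunmara agreement on 7-2: 7-1-3-1 not covered; anti-dumping (Dunmara, 7-1): +11%; total 4% + 11% = 15%. → 15%.
Line C: passenger car → 7-1; battery-electric → 7-1-4; g.v.w. 4.4 t → 7-1-4-3. Scheduled 18%. Dunmara agreement on 7-1-1-2: 7-1-4-3 not covered; Dunmara agreement on 7-1: CTH met → 18% available; Dunmara agreement on 7-2: 7-1-4-3 not covered; preference 18% not lower than 18% → no reduction; anti-dumping (Dunmara, 7-1): +11%; total 18% + 11% = 29%. → 29%.
Sum: 7% + 15% + 29% = 51%.

51%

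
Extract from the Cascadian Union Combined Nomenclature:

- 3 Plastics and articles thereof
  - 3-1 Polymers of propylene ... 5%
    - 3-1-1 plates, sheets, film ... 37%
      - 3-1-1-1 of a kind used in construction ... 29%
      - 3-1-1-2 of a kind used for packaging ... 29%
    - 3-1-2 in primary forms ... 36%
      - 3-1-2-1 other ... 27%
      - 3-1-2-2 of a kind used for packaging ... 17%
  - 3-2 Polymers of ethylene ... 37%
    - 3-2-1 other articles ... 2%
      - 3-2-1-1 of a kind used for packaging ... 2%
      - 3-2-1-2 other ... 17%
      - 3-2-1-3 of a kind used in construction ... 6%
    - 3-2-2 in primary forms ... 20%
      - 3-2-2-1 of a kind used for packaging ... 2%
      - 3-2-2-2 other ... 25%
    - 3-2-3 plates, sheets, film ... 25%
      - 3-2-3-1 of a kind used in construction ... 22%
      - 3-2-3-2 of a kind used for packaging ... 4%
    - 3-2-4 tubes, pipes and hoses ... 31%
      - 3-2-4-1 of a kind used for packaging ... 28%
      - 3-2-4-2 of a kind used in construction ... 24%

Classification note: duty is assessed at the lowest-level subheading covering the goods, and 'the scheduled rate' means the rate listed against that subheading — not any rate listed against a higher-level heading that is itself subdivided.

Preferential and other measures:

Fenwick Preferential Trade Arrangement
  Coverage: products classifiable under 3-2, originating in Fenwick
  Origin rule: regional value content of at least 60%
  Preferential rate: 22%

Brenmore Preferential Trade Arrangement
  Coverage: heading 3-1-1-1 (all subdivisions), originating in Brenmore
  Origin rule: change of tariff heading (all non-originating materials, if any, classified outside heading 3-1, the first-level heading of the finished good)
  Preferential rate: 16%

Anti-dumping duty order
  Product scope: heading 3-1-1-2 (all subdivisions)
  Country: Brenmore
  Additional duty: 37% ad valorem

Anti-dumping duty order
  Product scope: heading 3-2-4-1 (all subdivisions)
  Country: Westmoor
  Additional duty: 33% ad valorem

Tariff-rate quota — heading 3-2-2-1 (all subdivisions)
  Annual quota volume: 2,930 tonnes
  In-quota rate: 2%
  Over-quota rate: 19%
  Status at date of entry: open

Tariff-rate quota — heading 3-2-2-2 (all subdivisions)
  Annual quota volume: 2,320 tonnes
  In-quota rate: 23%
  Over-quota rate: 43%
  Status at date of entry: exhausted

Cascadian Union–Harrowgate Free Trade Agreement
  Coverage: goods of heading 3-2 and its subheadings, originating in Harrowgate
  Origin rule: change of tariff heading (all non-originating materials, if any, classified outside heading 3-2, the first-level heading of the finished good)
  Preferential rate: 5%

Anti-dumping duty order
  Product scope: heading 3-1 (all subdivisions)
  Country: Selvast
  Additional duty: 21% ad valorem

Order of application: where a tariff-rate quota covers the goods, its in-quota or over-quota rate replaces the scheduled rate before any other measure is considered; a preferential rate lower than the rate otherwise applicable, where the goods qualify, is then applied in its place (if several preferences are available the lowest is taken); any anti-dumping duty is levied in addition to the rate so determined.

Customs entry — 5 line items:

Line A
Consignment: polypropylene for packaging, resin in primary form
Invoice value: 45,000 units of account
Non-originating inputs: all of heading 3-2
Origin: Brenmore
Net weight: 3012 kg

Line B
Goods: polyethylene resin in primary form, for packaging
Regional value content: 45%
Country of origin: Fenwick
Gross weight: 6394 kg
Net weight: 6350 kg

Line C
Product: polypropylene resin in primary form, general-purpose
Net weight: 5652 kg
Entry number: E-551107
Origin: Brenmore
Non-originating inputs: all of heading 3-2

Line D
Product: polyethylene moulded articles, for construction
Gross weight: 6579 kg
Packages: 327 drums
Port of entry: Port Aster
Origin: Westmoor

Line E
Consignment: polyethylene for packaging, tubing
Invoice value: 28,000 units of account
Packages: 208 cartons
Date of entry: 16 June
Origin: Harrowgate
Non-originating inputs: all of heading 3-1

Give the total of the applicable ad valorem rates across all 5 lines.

57%

Line A: polypropylene → 3-1; resin in primary form → 3-1-2; for packaging → 3-1-2-2. Scheduled 17%. Brenmore agreement on 3-1-1-1: 3-1-2-2 not covered. → 17%.
Line B: polyethylene → 3-2; resin in primary form → 3-2-2; for packaging → 3-2-2-1. Scheduled 2%. quota on 3-2-2-1 open → in-quota 2%; Fenwick agreement on 3-2: RVC < 60%. → 2%.
Line C: polypropylene → 3-1; resin in primary form → 3-1-2; general-purpose → 3-1-2-1. Scheduled 27%. Brenmore agreement on 3-1-1-1: 3-1-2-1 not covered. → 27%.
Line D: polyethylene → 3-2; moulded articles → 3-2-1; for construction → 3-2-1-3. Scheduled 6%. No special measure applies. → 6%.
Line E: polyethylene → 3-2; tubing → 3-2-4; for packaging → 3-2-4-1. Scheduled 28%. Harrowgate agreement on 3-2: CTH met → 5% available; preferential 5%. → 5%.
Sum: 17% + 2% + 27% + 6% + 5% = 57%.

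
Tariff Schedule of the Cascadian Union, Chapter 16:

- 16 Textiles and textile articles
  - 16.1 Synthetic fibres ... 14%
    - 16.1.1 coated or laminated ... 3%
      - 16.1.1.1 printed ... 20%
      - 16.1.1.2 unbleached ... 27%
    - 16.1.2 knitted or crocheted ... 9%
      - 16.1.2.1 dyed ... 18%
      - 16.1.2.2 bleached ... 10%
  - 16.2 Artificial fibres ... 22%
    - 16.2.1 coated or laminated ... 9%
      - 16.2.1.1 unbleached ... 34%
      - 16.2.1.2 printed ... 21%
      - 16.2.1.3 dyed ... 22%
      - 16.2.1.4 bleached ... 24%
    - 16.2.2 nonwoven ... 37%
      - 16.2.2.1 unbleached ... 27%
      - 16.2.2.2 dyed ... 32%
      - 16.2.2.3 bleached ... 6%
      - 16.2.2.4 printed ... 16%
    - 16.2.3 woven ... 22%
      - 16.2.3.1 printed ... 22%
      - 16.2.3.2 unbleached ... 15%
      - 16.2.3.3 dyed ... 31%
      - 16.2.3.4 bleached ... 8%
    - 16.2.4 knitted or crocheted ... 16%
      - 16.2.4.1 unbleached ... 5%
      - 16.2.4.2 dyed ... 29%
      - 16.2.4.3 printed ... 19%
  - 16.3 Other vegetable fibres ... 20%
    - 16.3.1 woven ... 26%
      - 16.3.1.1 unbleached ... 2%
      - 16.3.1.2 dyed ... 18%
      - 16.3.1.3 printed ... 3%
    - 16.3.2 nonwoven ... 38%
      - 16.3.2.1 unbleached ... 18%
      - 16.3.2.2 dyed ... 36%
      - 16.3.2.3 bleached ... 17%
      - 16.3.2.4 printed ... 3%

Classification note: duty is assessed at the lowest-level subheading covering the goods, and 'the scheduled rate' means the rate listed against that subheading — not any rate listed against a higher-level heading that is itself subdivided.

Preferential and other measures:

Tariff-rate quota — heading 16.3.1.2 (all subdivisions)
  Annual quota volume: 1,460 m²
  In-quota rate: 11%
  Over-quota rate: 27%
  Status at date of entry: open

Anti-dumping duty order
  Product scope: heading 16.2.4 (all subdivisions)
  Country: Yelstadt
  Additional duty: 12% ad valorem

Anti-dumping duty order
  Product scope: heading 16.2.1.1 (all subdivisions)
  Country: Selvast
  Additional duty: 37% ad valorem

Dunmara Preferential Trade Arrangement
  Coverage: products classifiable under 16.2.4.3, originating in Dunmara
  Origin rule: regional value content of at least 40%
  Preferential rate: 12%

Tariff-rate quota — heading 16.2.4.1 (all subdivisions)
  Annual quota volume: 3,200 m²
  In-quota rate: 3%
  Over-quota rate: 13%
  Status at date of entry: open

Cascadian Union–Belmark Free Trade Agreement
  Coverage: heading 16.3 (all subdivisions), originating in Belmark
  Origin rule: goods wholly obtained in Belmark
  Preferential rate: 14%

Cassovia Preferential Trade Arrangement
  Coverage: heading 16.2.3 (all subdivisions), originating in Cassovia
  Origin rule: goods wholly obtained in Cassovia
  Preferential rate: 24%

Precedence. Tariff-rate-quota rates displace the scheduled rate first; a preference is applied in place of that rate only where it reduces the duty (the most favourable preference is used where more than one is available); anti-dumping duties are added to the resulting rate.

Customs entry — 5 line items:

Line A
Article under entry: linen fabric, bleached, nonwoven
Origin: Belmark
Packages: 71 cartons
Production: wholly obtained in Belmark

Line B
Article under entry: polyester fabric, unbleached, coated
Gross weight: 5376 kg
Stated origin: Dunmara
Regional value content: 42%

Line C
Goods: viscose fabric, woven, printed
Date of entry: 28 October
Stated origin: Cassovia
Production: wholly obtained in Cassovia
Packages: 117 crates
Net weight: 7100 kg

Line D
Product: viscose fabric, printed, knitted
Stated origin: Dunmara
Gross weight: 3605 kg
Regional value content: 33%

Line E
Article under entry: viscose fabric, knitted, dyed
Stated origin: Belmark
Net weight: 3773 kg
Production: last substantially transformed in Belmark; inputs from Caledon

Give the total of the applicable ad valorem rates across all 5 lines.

Line A: linen → 16.3; nonwoven → 16.3.2; bleached → 16.3.2.3. Scheduled 17%. Belmark agreement on 16.3: wholly obtained → 14% available; preferential 14%. → 14%.
Line B: polyester → 16.1; coated → 16.1.1; unbleached → 16.1.1.2. Scheduled 27%. Dunmara agreement on 16.2.4.3: 16.1.1.2 not covered. → 27%.
Line C: viscose → 16.2; woven → 16.2.3; printed → 16.2.3.1. Scheduled 22%. Cassovia agreement on 16.2.3: wholly obtained → 24% available; preference 24% not lower than 22% → no reduction. → 22%.
Line D: viscose → 16.2; knitted → 16.2.4; printed → 16.2.4.3. Scheduled 19%. Dunmara agreement on 16.2.4.3: RVC < 40%. → 19%.
Line E: viscose → 16.2; knitted → 16.2.4; dyed → 16.2.4.2. Scheduled 29%. Belmark agreement on 16.3: 16.2.4.2 not covered. → 29%.
Sum: 14% + 27% + 22% + 19% + 29% = 111%.

111%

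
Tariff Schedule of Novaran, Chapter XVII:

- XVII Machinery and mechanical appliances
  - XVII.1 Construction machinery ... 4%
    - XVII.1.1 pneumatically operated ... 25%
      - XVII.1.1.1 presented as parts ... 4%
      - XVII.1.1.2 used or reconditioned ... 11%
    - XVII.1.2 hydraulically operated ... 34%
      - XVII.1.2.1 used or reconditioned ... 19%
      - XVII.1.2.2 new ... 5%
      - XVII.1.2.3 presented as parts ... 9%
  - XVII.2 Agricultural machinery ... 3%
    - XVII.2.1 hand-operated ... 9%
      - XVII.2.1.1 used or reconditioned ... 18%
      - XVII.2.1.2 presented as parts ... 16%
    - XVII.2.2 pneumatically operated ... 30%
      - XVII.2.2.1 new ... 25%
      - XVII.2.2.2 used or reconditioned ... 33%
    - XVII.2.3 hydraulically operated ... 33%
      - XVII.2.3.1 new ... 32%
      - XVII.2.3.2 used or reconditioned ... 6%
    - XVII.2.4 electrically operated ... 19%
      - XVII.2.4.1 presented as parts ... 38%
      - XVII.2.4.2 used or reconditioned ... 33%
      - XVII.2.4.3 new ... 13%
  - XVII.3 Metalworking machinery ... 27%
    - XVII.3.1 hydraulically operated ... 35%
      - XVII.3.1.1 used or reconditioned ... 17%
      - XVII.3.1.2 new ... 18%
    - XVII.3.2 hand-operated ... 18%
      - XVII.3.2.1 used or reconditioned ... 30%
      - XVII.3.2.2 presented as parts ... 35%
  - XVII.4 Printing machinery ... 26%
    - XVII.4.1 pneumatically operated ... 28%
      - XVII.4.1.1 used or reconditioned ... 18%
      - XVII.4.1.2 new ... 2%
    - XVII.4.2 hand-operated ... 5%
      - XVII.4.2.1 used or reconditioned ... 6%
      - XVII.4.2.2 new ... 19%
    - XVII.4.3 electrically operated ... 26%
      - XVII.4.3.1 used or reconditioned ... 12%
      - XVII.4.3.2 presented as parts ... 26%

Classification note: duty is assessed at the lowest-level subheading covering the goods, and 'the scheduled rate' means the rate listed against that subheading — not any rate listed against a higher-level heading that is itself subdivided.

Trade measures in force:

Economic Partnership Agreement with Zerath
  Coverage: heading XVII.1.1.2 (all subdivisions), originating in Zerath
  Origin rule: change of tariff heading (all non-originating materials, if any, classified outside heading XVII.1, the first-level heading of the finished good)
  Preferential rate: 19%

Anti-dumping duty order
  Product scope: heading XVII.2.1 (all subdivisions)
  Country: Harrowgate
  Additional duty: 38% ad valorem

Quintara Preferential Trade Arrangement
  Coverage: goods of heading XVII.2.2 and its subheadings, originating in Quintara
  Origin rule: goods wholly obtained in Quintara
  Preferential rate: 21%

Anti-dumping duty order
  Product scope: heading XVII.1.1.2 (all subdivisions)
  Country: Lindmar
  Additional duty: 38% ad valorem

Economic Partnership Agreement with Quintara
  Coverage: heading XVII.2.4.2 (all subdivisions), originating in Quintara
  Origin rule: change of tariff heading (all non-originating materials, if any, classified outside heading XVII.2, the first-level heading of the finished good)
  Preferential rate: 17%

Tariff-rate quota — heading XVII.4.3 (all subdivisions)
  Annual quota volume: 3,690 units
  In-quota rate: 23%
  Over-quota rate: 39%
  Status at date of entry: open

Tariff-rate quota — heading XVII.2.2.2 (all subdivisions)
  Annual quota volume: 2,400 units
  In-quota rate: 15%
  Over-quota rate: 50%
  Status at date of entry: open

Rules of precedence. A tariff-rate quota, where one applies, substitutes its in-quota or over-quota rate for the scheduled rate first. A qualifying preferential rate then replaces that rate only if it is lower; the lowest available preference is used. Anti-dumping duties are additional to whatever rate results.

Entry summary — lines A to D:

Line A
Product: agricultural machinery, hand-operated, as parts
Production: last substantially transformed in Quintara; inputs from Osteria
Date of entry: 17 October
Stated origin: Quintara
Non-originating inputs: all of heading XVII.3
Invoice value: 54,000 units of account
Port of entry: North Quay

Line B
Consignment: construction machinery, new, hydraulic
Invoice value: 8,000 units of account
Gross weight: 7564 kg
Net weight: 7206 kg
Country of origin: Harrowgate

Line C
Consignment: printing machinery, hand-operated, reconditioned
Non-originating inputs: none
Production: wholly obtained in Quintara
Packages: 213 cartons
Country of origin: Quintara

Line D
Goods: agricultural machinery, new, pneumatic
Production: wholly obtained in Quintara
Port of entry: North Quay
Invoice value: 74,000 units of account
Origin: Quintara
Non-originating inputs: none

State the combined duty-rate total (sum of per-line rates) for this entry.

48%

Line A: agricultural → XVII.2; hand-operated → XVII.2.1; as parts → XVII.2.1.2. Scheduled 16%. Quintara agreement on XVII.2.2: XVII.2.1.2 not covered; Quintara agreement on XVII.2.4.2: XVII.2.1.2 not covered. → 16%.
Line B: construction → XVII.1; hydraulic → XVII.1.2; new → XVII.1.2.2. Scheduled 5%. No special measure applies. → 5%.
Line C: printing → XVII.4; hand-operated → XVII.4.2; reconditioned → XVII.4.2.1. Scheduled 6%. Quintara agreement on XVII.2.2: XVII.4.2.1 not covered; Quintara agreement on XVII.2.4.2: XVII.4.2.1 not covered. → 6%.
Line D: agricultural → XVII.2; pneumatic → XVII.2.2; new → XVII.2.2.1. Scheduled 25%. Quintara agreement on XVII.2.2: wholly obtained → 21% available; Quintara agreement on XVII.2.4.2: XVII.2.2.1 not covered; preferential 21%. → 21%.
Sum: 16% + 5% + 6% + 21% = 48%.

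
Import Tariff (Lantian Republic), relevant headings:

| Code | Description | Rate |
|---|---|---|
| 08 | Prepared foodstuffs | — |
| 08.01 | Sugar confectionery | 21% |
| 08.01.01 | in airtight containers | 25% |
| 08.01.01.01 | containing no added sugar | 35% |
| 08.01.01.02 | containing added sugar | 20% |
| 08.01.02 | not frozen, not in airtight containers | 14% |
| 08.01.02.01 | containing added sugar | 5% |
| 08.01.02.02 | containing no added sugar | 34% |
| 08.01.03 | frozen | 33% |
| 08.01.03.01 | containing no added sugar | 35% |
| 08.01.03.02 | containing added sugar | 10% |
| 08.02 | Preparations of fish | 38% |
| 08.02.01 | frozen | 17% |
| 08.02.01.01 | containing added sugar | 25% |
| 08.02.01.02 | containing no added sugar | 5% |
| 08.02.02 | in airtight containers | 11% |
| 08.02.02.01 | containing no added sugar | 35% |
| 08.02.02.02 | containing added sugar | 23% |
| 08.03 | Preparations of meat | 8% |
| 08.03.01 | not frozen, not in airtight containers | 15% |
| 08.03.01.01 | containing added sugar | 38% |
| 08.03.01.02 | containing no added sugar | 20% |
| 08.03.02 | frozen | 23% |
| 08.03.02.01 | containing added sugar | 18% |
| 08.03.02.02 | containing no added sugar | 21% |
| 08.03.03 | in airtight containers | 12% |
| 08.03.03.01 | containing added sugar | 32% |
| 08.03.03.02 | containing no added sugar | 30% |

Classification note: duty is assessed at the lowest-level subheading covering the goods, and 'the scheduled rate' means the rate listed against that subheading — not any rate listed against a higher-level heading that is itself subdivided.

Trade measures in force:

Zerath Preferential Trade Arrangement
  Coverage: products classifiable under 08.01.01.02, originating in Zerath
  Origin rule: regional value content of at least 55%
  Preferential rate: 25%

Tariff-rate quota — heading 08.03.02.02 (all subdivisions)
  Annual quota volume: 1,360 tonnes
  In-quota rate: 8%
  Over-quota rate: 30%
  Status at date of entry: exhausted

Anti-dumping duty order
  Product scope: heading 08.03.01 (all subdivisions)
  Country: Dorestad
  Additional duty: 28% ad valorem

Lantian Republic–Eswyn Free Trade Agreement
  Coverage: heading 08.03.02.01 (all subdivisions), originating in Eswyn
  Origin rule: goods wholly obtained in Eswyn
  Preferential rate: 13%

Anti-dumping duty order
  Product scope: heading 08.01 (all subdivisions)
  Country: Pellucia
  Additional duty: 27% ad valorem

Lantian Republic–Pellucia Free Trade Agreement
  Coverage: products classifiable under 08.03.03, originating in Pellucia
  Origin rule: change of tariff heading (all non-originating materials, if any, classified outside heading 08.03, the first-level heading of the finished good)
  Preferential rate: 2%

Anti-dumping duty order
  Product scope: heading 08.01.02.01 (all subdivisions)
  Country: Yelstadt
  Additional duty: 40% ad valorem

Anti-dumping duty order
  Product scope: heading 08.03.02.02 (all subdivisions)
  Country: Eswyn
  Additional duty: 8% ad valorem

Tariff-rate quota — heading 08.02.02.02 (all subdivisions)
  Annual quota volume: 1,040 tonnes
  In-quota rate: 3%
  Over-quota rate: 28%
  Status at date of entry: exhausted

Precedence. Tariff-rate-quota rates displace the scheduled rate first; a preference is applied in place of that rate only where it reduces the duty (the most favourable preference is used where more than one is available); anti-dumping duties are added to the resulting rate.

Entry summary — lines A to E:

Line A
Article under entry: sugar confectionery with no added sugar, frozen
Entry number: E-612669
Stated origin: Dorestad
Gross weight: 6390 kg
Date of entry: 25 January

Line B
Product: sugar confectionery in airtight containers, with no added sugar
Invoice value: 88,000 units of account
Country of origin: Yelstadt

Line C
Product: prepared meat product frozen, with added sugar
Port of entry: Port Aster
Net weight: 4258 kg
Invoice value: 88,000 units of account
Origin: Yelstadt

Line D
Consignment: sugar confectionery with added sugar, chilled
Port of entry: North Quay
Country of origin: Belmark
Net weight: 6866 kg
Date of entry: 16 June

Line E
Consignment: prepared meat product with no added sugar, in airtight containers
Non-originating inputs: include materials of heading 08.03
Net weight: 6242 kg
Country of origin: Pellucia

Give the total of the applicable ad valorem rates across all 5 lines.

Line A: sugar confectionery → 08.01; frozen → 08.01.03; with no added sugar → 08.01.03.01. Scheduled 35%. No special measure applies. → 35%.
Line B: sugar confectionery → 08.01; in airtight containers → 08.01.01; with no added sugar → 08.01.01.01. Scheduled 35%. No special measure applies. → 35%.
Line C: prepared meat product → 08.03; frozen → 08.03.02; with added sugar → 08.03.02.01. Scheduled 18%. No special measure applies. → 18%.
Line D: sugar confectionery → 08.01; chilled → 08.01.02; with added sugar → 08.01.02.01. Scheduled 5%. No special measure applies. → 5%.
Line E: prepared meat product → 08.03; in airtight containers → 08.03.03; with no added sugar → 08.03.03.02. Scheduled 30%. Pellucia agreement on 08.03.03: CTH not met. → 30%.
Sum: 35% + 35% + 18% + 5% + 30% = 123%.

123%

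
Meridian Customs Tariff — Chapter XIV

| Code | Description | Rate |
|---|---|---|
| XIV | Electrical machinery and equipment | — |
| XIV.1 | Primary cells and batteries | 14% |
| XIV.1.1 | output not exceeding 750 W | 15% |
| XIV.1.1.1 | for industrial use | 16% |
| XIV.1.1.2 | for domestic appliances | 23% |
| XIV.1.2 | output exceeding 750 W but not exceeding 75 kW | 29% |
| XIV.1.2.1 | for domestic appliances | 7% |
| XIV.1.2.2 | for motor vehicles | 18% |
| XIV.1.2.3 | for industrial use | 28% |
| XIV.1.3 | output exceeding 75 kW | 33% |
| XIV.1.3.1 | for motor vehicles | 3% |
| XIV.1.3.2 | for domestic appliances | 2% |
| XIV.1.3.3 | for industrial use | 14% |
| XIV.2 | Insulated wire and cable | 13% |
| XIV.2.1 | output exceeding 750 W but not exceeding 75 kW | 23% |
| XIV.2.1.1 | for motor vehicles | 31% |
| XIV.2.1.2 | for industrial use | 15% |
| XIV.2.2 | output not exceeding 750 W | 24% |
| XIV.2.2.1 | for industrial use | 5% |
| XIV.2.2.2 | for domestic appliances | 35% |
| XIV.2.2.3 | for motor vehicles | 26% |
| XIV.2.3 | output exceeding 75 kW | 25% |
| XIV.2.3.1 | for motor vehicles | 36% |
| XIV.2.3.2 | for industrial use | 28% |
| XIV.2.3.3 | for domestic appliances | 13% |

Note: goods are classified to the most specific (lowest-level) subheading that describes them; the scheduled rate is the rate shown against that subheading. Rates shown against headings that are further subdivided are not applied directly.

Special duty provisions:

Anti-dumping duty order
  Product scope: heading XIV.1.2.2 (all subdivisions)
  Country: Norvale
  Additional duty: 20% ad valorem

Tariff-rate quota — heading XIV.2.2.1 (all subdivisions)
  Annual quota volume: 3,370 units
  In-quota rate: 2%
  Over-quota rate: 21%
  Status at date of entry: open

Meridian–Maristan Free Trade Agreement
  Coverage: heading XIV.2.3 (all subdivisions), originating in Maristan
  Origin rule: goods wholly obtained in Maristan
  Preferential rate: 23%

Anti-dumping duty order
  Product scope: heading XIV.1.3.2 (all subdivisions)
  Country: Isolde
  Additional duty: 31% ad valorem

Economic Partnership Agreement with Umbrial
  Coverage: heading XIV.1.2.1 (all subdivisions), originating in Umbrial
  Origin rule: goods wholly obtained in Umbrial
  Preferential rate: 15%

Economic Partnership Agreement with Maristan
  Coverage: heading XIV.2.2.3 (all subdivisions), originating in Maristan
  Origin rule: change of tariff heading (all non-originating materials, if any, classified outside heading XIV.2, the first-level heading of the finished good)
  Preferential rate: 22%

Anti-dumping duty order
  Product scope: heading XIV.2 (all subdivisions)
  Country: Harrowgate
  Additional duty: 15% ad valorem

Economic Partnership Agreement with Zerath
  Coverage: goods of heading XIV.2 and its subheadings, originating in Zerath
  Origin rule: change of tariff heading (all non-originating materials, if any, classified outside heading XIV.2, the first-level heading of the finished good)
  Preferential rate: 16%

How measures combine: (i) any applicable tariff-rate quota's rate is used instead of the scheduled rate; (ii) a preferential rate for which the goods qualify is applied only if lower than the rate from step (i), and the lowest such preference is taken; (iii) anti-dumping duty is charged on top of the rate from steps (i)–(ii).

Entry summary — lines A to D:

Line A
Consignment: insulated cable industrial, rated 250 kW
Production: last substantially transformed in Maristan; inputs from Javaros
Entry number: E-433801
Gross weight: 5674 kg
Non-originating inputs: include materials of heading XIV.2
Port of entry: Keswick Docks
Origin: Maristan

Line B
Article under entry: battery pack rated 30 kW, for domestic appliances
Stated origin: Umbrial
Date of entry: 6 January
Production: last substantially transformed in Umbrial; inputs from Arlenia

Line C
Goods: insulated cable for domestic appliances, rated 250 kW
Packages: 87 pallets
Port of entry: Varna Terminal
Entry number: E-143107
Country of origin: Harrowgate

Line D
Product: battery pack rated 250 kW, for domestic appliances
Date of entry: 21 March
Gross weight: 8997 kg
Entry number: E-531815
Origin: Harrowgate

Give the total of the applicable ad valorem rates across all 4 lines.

Line A: insulated cable → XIV.2; rated 250 kW → XIV.2.3; industrial → XIV.2.3.2. Scheduled 28%. Maristan agreement on XIV.2.3: not wholly obtained; Maristan agreement on XIV.2.2.3: XIV.2.3.2 not covered. → 28%.
Line B: battery pack → XIV.1; rated 30 kW → XIV.1.2; for domestic appliances → XIV.1.2.1. Scheduled 7%. Umbrial agreement on XIV.1.2.1: not wholly obtained. → 7%.
Line C: insulated cable → XIV.2; rated 250 kW → XIV.2.3; for domestic appliances → XIV.2.3.3. Scheduled 13%. anti-dumping (Harrowgate, XIV.2): +15%; total 13% + 15% = 28%. → 28%.
Line D: battery pack → XIV.1; rated 250 kW → XIV.1.3; for domestic appliances → XIV.1.3.2. Scheduled 2%. No special measure applies. → 2%.
Sum: 28% + 7% + 28% + 2% = 65%.

65%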